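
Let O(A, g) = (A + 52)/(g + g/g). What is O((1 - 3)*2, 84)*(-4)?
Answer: -192/85 ≈ -2.2588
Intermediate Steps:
O(A, g) = (52 + A)/(1 + g) (O(A, g) = (52 + A)/(g + 1) = (52 + A)/(1 + g))
O((1 - 3)*2, 84)*(-4) = ((52 + (1 - 3)*2)/(1 + 84))*(-4) = ((52 - 2*2)/85)*(-4) = ((52 - 4)/85)*(-4) = ((1/85)*48)*(-4) = (48/85)*(-4) = -192/85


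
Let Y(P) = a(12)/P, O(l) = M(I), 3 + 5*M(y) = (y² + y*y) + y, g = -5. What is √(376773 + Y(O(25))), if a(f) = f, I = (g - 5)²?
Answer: √16908291722553/6699 ≈ 613.82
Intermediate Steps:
I = 100 (I = (-5 - 5)² = (-10)² = 100)
M(y) = -⅗ + y/5 + 2*y²/5 (M(y) = -⅗ + ((y² + y*y) + y)/5 = -⅗ + ((y² + y²) + y)/5 = -⅗ + (2*y² + y)/5 = -⅗ + (y + 2*y²)/5 = -⅗ + (y/5 + 2*y²/5) = -⅗ + y/5 + 2*y²/5)
O(l) = 20097/5 (O(l) = -⅗ + (⅕)*100 + (⅖)*100² = -⅗ + 20 + (⅖)*10000 = -⅗ + 20 + 4000 = 20097/5)
Y(P) = 12/P
√(376773 + Y(O(25))) = √(376773 + 12/(20097/5)) = √(376773 + 12*(5/20097)) = √(376773 + 20/6699) = √(2524002347/6699) = √16908291722553/6699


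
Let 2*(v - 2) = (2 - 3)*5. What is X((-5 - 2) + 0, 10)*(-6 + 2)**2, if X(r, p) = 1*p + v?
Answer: 152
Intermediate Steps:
v = -1/2 (v = 2 + ((2 - 3)*5)/2 = 2 + (-1*5)/2 = 2 + (1/2)*(-5) = 2 - 5/2 = -1/2 ≈ -0.50000)
X(r, p) = -1/2 + p (X(r, p) = 1*p - 1/2 = p - 1/2 = -1/2 + p)
X((-5 - 2) + 0, 10)*(-6 + 2)**2 = (-1/2 + 10)*(-6 + 2)**2 = (19/2)*(-4)**2 = (19/2)*16 = 152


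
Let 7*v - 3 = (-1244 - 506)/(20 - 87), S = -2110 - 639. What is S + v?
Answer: -1287330/469 ≈ -2744.8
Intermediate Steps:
S = -2749
v = 1951/469 (v = 3/7 + ((-1244 - 506)/(20 - 87))/7 = 3/7 + (-1750/(-67))/7 = 3/7 + (-1750*(-1/67))/7 = 3/7 + (⅐)*(1750/67) = 3/7 + 250/67 = 1951/469 ≈ 4.1599)
S + v = -2749 + 1951/469 = -1287330/469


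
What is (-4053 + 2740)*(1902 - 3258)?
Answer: 1780428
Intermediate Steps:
(-4053 + 2740)*(1902 - 3258) = -1313*(-1356) = 1780428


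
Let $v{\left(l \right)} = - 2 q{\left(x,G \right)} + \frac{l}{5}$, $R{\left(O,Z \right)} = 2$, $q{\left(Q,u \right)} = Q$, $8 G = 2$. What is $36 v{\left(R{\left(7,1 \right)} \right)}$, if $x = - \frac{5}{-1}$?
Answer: $- \frac{1728}{5} \approx -345.6$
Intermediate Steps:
$x = 5$ ($x = \left(-5\right) \left(-1\right) = 5$)
$G = \frac{1}{4}$ ($G = \frac{1}{8} \cdot 2 = \frac{1}{4} \approx 0.25$)
$v{\left(l \right)} = -10 + \frac{l}{5}$ ($v{\left(l \right)} = \left(-2\right) 5 + \frac{l}{5} = -10 + l \frac{1}{5} = -10 + \frac{l}{5}$)
$36 v{\left(R{\left(7,1 \right)} \right)} = 36 \left(-10 + \frac{1}{5} \cdot 2\right) = 36 \left(-10 + \frac{2}{5}\right) = 36 \left(- \frac{48}{5}\right) = - \frac{1728}{5}$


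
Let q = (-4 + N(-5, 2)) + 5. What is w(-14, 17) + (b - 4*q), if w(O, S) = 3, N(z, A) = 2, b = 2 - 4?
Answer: -11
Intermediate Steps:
b = -2
q = 3 (q = (-4 + 2) + 5 = -2 + 5 = 3)
w(-14, 17) + (b - 4*q) = 3 + (-2 - 4*3) = 3 + (-2 - 12) = 3 - 14 = -11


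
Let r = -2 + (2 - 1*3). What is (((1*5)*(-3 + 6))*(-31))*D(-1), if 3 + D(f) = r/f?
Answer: 0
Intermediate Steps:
r = -3 (r = -2 + (2 - 3) = -2 - 1 = -3)
D(f) = -3 - 3/f
(((1*5)*(-3 + 6))*(-31))*D(-1) = (((1*5)*(-3 + 6))*(-31))*(-3 - 3/(-1)) = ((5*3)*(-31))*(-3 - 3*(-1)) = (15*(-31))*(-3 + 3) = -465*0 = 0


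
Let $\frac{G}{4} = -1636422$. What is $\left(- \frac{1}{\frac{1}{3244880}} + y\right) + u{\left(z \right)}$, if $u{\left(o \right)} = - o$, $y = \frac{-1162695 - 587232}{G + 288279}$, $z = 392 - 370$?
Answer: $- \frac{6768225742997}{2085803} \approx -3.2449 \cdot 10^{6}$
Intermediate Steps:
$z = 22$ ($z = 392 - 370 = 22$)
$G = -6545688$ ($G = 4 \left(-1636422\right) = -6545688$)
$y = \frac{583309}{2085803}$ ($y = \frac{-1162695 - 587232}{-6545688 + 288279} = - \frac{1749927}{-6257409} = \left(-1749927\right) \left(- \frac{1}{6257409}\right) = \frac{583309}{2085803} \approx 0.27966$)
$\left(- \frac{1}{\frac{1}{3244880}} + y\right) + u{\left(z \right)} = \left(- \frac{1}{\frac{1}{3244880}} + \frac{583309}{2085803}\right) - 22 = \left(\left(-1\right) 3244880 + \frac{583309}{2085803}\right) - 22 = \left(-3244880 + \frac{583309}{2085803}\right) - 22 = - \frac{6768179855331}{2085803} - 22 = - \frac{6768225742997}{2085803}$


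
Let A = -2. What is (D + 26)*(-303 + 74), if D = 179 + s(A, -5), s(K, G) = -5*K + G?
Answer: -48090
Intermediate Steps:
s(K, G) = G - 5*K
D = 184 (D = 179 + (-5 - 5*(-2)) = 179 + (-5 + 10) = 179 + 5 = 184)
(D + 26)*(-303 + 74) = (184 + 26)*(-303 + 74) = 210*(-229) = -48090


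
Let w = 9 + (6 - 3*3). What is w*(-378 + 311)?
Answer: -402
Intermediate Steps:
w = 6 (w = 9 + (6 - 9) = 9 - 3 = 6)
w*(-378 + 311) = 6*(-378 + 311) = 6*(-67) = -402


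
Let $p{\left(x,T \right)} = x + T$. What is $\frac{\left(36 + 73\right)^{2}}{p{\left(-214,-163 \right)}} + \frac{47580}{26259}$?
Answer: $- \frac{98015173}{3299881} \approx -29.703$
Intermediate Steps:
$p{\left(x,T \right)} = T + x$
$\frac{\left(36 + 73\right)^{2}}{p{\left(-214,-163 \right)}} + \frac{47580}{26259} = \frac{\left(36 + 73\right)^{2}}{-163 - 214} + \frac{47580}{26259} = \frac{109^{2}}{-377} + 47580 \cdot \frac{1}{26259} = 11881 \left(- \frac{1}{377}\right) + \frac{15860}{8753} = - \frac{11881}{377} + \frac{15860}{8753} = - \frac{98015173}{3299881}$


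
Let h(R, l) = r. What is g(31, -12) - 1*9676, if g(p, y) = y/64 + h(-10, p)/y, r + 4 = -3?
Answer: -464429/48 ≈ -9675.6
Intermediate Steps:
r = -7 (r = -4 - 3 = -7)
h(R, l) = -7
g(p, y) = -7/y + y/64 (g(p, y) = y/64 - 7/y = -7/y + y/64)
g(31, -12) - 1*9676 = (-7/(-12) + (1/64)*(-12)) - 1*9676 = (-7*(-1/12) - 3/16) - 9676 = (7/12 - 3/16) - 9676 = 19/48 - 9676 = -464429/48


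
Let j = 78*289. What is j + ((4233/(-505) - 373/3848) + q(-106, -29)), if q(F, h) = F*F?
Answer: 65622283771/1943240 ≈ 33770.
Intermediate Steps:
q(F, h) = F**2
j = 22542
j + ((4233/(-505) - 373/3848) + q(-106, -29)) = 22542 + ((4233/(-505) - 373/3848) + (-106)**2) = 22542 + ((4233*(-1/505) - 373*1/3848) + 11236) = 22542 + ((-4233/505 - 373/3848) + 11236) = 22542 + (-16476949/1943240 + 11236) = 22542 + 21817767691/1943240 = 65622283771/1943240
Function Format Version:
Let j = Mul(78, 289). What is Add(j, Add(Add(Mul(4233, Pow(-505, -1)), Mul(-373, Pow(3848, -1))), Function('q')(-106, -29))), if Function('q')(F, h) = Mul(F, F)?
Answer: Rational(65622283771, 1943240) ≈ 33770.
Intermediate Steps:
Function('q')(F, h) = Pow(F, 2)
j = 22542
Add(j, Add(Add(Mul(4233, Pow(-505, -1)), Mul(-373, Pow(3848, -1))), Function('q')(-106, -29))) = Add(22542, Add(Add(Mul(4233, Pow(-505, -1)), Mul(-373, Pow(3848, -1))), Pow(-106, 2))) = Add(22542, Add(Add(Mul(4233, Rational(-1, 505)), Mul(-373, Rational(1, 3848))), 11236)) = Add(22542, Add(Add(Rational(-4233, 505), Rational(-373, 3848)), 11236)) = Add(22542, Add(Rational(-16476949, 1943240), 11236)) = Add(22542, Rational(21817767691, 1943240)) = Rational(65622283771, 1943240)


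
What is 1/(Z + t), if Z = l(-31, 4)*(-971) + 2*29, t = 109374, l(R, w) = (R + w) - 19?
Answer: 1/154098 ≈ 6.4894e-6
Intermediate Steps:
l(R, w) = -19 + R + w
Z = 44724 (Z = (-19 - 31 + 4)*(-971) + 2*29 = -46*(-971) + 58 = 44666 + 58 = 44724)
1/(Z + t) = 1/(44724 + 109374) = 1/154098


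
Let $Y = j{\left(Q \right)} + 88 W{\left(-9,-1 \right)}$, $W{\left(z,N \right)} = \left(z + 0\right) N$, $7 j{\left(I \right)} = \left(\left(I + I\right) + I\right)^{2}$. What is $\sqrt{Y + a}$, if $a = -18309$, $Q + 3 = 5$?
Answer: $\frac{i \sqrt{858081}}{7} \approx 132.33 i$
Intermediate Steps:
$Q = 2$ ($Q = -3 + 5 = 2$)
$j{\left(I \right)} = \frac{9 I^{2}}{7}$ ($j{\left(I \right)} = \frac{\left(\left(I + I\right) + I\right)^{2}}{7} = \frac{\left(2 I + I\right)^{2}}{7} = \frac{\left(3 I\right)^{2}}{7} = \frac{9 I^{2}}{7}$)
$W{\left(z,N \right)} = N z$ ($W{\left(z,N \right)} = z N = N z$)
$Y = \frac{5580}{7}$ ($Y = \frac{9 \cdot 2^{2}}{7} + 88 \left(\left(-1\right) \left(-9\right)\right) = \frac{9}{7} \cdot 4 + 88 \cdot 9 = \frac{36}{7} + 792 = \frac{5580}{7} \approx 797.14$)
$\sqrt{Y + a} = \sqrt{\frac{5580}{7} - 18309} = \sqrt{- \frac{122583}{7}} = \frac{i \sqrt{858081}}{7}$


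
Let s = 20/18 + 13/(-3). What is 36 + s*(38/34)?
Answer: 4957/153 ≈ 32.399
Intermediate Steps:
s = -29/9 (s = 20*(1/18) + 13*(-⅓) = 10/9 - 13/3 = -29/9 ≈ -3.2222)
36 + s*(38/34) = 36 - 1102/(9*34) = 36 - 29/9*19/17 = 36 - 551/153 = 4957/153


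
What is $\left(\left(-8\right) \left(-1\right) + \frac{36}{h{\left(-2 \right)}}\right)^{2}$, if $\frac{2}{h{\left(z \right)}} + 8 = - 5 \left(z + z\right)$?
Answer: $50176$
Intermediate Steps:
$h{\left(z \right)} = \frac{2}{-8 - 10 z}$ ($h{\left(z \right)} = \frac{2}{-8 - 5 \left(z + z\right)} = \frac{2}{-8 - 5 \cdot 2 z} = \frac{2}{-8 - 10 z}$)
$\left(\left(-8\right) \left(-1\right) + \frac{36}{h{\left(-2 \right)}}\right)^{2} = \left(\left(-8\right) \left(-1\right) + \frac{36}{\left(-1\right) \frac{1}{4 + 5 \left(-2\right)}}\right)^{2} = \left(8 + \frac{36}{\left(-1\right) \frac{1}{4 - 10}}\right)^{2} = \left(8 + \frac{36}{\left(-1\right) \frac{1}{-6}}\right)^{2} = \left(8 + \frac{36}{\left(-1\right) \left(- \frac{1}{6}\right)}\right)^{2} = \left(8 + 36 \frac{1}{\frac{1}{6}}\right)^{2} = \left(8 + 36 \cdot 6\right)^{2} = \left(8 + 216\right)^{2} = 224^{2} = 50176$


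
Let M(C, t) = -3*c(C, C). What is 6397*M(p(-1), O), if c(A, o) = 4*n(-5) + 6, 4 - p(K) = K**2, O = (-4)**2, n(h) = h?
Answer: 268674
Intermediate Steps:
O = 16
p(K) = 4 - K**2
c(A, o) = -14 (c(A, o) = 4*(-5) + 6 = -20 + 6 = -14)
M(C, t) = 42 (M(C, t) = -3*(-14) = 42)
6397*M(p(-1), O) = 6397*42 = 268674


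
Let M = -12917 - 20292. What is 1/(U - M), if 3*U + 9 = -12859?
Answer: 3/86759 ≈ 3.4579e-5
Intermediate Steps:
M = -33209
U = -12868/3 (U = -3 + (⅓)*(-12859) = -3 - 12859/3 = -12868/3 ≈ -4289.3)
1/(U - M) = 1/(-12868/3 - 1*(-33209)) = 1/(-12868/3 + 33209) = 1/(86759/3) = 3/86759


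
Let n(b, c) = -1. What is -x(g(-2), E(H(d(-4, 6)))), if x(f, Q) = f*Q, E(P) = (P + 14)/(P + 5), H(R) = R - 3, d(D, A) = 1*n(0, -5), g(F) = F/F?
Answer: -10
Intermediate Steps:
g(F) = 1
d(D, A) = -1 (d(D, A) = 1*(-1) = -1)
H(R) = -3 + R
E(P) = (14 + P)/(5 + P)
x(f, Q) = Q*f
-x(g(-2), E(H(d(-4, 6)))) = -(14 + (-3 - 1))/(5 + (-3 - 1)) = -(14 - 4)/(5 - 4) = -10/1 = -1*10 = -10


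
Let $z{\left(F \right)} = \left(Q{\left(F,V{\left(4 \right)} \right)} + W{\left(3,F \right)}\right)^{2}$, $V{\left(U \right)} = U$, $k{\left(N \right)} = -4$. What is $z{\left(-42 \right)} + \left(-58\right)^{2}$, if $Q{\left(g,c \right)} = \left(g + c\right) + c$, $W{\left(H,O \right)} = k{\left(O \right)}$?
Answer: $4808$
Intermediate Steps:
$W{\left(H,O \right)} = -4$
$Q{\left(g,c \right)} = g + 2 c$ ($Q{\left(g,c \right)} = \left(c + g\right) + c = g + 2 c$)
$z{\left(F \right)} = \left(4 + F\right)^{2}$ ($z{\left(F \right)} = \left(\left(F + 2 \cdot 4\right) - 4\right)^{2} = \left(\left(F + 8\right) - 4\right)^{2} = \left(\left(8 + F\right) - 4\right)^{2} = \left(4 + F\right)^{2}$)
$z{\left(-42 \right)} + \left(-58\right)^{2} = \left(4 - 42\right)^{2} + \left(-58\right)^{2} = \left(-38\right)^{2} + 3364 = 1444 + 3364 = 4808$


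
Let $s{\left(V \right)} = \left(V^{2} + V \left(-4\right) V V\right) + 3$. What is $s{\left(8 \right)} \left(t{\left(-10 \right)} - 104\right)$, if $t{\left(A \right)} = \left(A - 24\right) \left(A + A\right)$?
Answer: $-1141056$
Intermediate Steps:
$t{\left(A \right)} = 2 A \left(-24 + A\right)$ ($t{\left(A \right)} = \left(A - 24\right) 2 A = \left(-24 + A\right) 2 A = 2 A \left(-24 + A\right)$)
$s{\left(V \right)} = 3 + V^{2} - 4 V^{3}$ ($s{\left(V \right)} = \left(V^{2} + - 4 V V V\right) + 3 = \left(V^{2} + - 4 V^{2} V\right) + 3 = \left(V^{2} - 4 V^{3}\right) + 3 = 3 + V^{2} - 4 V^{3}$)
$s{\left(8 \right)} \left(t{\left(-10 \right)} - 104\right) = \left(3 + 8^{2} - 4 \cdot 8^{3}\right) \left(2 \left(-10\right) \left(-24 - 10\right) - 104\right) = \left(3 + 64 - 2048\right) \left(2 \left(-10\right) \left(-34\right) - 104\right) = \left(3 + 64 - 2048\right) \left(680 - 104\right) = \left(-1981\right) 576 = -1141056$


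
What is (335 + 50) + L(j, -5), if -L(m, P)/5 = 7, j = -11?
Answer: 350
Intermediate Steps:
L(m, P) = -35 (L(m, P) = -5*7 = -35)
(335 + 50) + L(j, -5) = (335 + 50) - 35 = 385 - 35 = 350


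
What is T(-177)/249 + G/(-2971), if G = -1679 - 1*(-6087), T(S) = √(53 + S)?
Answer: -4408/2971 + 2*I*√31/249 ≈ -1.4837 + 0.044721*I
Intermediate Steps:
G = 4408 (G = -1679 + 6087 = 4408)
T(-177)/249 + G/(-2971) = √(53 - 177)/249 + 4408/(-2971) = √(-124)*(1/249) + 4408*(-1/2971) = (2*I*√31)*(1/249) - 4408/2971 = 2*I*√31/249 - 4408/2971 = -4408/2971 + 2*I*√31/249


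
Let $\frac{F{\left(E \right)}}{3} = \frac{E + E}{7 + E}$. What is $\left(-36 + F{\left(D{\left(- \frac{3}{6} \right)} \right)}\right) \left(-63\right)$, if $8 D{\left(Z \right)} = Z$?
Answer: $\frac{84042}{37} \approx 2271.4$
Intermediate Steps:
$D{\left(Z \right)} = \frac{Z}{8}$
$F{\left(E \right)} = \frac{6 E}{7 + E}$ ($F{\left(E \right)} = 3 \frac{E + E}{7 + E} = 3 \frac{2 E}{7 + E} = \frac{6 E}{7 + E}$)
$\left(-36 + F{\left(D{\left(- \frac{3}{6} \right)} \right)}\right) \left(-63\right) = \left(-36 + \frac{6 \frac{\left(-3\right) \frac{1}{6}}{8}}{7 + \frac{\left(-3\right) \frac{1}{6}}{8}}\right) \left(-63\right) = \left(-36 + \frac{6 \cdot \frac{1}{8} \left(- \frac{1}{2}\right)}{7 + \frac{1}{8} \left(- \frac{1}{2}\right)}\right) \left(-63\right) = \left(-36 + 6 \left(- \frac{1}{16}\right) \frac{1}{7 - \frac{1}{16}}\right) \left(-63\right) = \left(-36 + 6 \left(- \frac{1}{16}\right) \frac{1}{\frac{111}{16}}\right) \left(-63\right) = \left(-36 + 6 \left(- \frac{1}{16}\right) \frac{16}{111}\right) \left(-63\right) = \left(-36 - \frac{2}{37}\right) \left(-63\right) = \left(- \frac{1334}{37}\right) \left(-63\right) = \frac{84042}{37}$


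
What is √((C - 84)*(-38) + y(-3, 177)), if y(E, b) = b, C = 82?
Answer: √253 ≈ 15.906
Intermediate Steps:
√((C - 84)*(-38) + y(-3, 177)) = √((82 - 84)*(-38) + 177) = √(-2*(-38) + 177) = √(76 + 177) = √253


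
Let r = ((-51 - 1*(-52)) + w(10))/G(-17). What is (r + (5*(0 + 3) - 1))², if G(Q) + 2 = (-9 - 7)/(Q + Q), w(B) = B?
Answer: 31329/676 ≈ 46.345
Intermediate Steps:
G(Q) = -2 - 8/Q (G(Q) = -2 + (-9 - 7)/(Q + Q) = -2 - 16*1/(2*Q) = -2 - 8/Q)
r = -187/26 (r = ((-51 - 1*(-52)) + 10)/(-2 - 8/(-17)) = ((-51 + 52) + 10)/(-2 - 8*(-1/17)) = (1 + 10)/(-2 + 8/17) = 11/(-26/17) = 11*(-17/26) = -187/26 ≈ -7.1923)
(r + (5*(0 + 3) - 1))² = (-187/26 + (5*(0 + 3) - 1))² = (-187/26 + (5*3 - 1))² = (-187/26 + (15 - 1))² = (-187/26 + 14)² = (177/26)² = 31329/676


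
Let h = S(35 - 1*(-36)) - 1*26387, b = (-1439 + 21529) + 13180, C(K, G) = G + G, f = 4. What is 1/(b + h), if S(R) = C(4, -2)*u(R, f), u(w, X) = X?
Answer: 1/6867 ≈ 0.00014562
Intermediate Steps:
C(K, G) = 2*G
b = 33270 (b = 20090 + 13180 = 33270)
S(R) = -16 (S(R) = (2*(-2))*4 = -4*4 = -16)
h = -26403 (h = -16 - 1*26387 = -16 - 26387 = -26403)
1/(b + h) = 1/(33270 - 26403) = 1/6867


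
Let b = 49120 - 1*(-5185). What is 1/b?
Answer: 1/54305 ≈ 1.8415e-5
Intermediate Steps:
b = 54305 (b = 49120 + 5185 = 54305)
1/b = 1/54305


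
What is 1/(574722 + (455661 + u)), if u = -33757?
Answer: 1/996626 ≈ 1.0034e-6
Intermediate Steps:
1/(574722 + (455661 + u)) = 1/(574722 + (455661 - 33757)) = 1/(574722 + 421904) = 1/996626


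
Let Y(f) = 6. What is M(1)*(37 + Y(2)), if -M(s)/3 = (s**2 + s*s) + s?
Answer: -387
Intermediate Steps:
M(s) = -6*s**2 - 3*s (M(s) = -3*((s**2 + s*s) + s) = -3*((s**2 + s**2) + s) = -3*(2*s**2 + s) = -3*(s + 2*s**2) = -6*s**2 - 3*s)
M(1)*(37 + Y(2)) = (-3*1*(1 + 2*1))*(37 + 6) = -3*1*(1 + 2)*43 = -3*1*3*43 = -9*43 = -387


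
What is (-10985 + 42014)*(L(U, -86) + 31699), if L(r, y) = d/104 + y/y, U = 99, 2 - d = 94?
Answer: 25573388133/26 ≈ 9.8359e+8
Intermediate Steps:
d = -92 (d = 2 - 1*94 = 2 - 94 = -92)
L(r, y) = 3/26 (L(r, y) = -92/104 + y/y = -92*1/104 + 1 = -23/26 + 1 = 3/26)
(-10985 + 42014)*(L(U, -86) + 31699) = (-10985 + 42014)*(3/26 + 31699) = 31029*(824177/26) = 25573388133/26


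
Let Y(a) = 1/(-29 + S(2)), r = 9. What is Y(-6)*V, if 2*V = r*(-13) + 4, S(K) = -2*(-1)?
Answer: 113/54 ≈ 2.0926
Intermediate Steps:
S(K) = 2
Y(a) = -1/27 (Y(a) = 1/(-29 + 2) = 1/(-27) = -1/27)
V = -113/2 (V = (9*(-13) + 4)/2 = (-117 + 4)/2 = (½)*(-113) = -113/2 ≈ -56.500)
Y(-6)*V = -1/27*(-113/2) = 113/54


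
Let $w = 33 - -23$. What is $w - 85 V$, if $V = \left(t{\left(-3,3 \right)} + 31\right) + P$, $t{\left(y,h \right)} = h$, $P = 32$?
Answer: $-5554$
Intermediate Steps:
$V = 66$ ($V = \left(3 + 31\right) + 32 = 34 + 32 = 66$)
$w = 56$ ($w = 33 + 23 = 56$)
$w - 85 V = 56 - 5610 = -5554$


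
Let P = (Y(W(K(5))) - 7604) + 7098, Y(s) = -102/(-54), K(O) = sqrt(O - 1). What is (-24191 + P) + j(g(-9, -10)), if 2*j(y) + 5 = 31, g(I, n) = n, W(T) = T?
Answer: -222139/9 ≈ -24682.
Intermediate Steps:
K(O) = sqrt(-1 + O)
Y(s) = 17/9 (Y(s) = -102*(-1/54) = 17/9)
j(y) = 13 (j(y) = -5/2 + (1/2)*31 = -5/2 + 31/2 = 13)
P = -4537/9 (P = (17/9 - 7604) + 7098 = -68419/9 + 7098 = -4537/9 ≈ -504.11)
(-24191 + P) + j(g(-9, -10)) = (-24191 - 4537/9) + 13 = -222256/9 + 13 = -222139/9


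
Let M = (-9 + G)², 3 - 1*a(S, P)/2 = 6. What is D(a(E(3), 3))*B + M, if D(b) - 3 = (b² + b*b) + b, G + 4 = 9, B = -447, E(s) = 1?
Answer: -30827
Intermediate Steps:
a(S, P) = -6 (a(S, P) = 6 - 2*6 = 6 - 12 = -6)
G = 5 (G = -4 + 9 = 5)
D(b) = 3 + b + 2*b² (D(b) = 3 + ((b² + b*b) + b) = 3 + ((b² + b²) + b) = 3 + (2*b² + b) = 3 + (b + 2*b²) = 3 + b + 2*b²)
M = 16 (M = (-9 + 5)² = (-4)² = 16)
D(a(E(3), 3))*B + M = (3 - 6 + 2*(-6)²)*(-447) + 16 = (3 - 6 + 2*36)*(-447) + 16 = (3 - 6 + 72)*(-447) + 16 = 69*(-447) + 16 = -30843 + 16 = -30827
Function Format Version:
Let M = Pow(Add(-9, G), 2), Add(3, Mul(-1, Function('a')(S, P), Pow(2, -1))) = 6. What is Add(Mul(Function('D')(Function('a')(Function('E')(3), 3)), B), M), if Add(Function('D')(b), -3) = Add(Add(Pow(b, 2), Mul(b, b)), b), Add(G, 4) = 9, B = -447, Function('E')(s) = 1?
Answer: -30827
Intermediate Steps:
Function('a')(S, P) = -6 (Function('a')(S, P) = Add(6, Mul(-2, 6)) = Add(6, -12) = -6)
G = 5 (G = Add(-4, 9) = 5)
Function('D')(b) = Add(3, b, Mul(2, Pow(b, 2))) (Function('D')(b) = Add(3, Add(Add(Pow(b, 2), Mul(b, b)), b)) = Add(3, Add(Add(Pow(b, 2), Pow(b, 2)), b)) = Add(3, Add(Mul(2, Pow(b, 2)), b)) = Add(3, Add(b, Mul(2, Pow(b, 2)))) = Add(3, b, Mul(2, Pow(b, 2))))
M = 16 (M = Pow(Add(-9, 5), 2) = Pow(-4, 2) = 16)
Add(Mul(Function('D')(Function('a')(Function('E')(3), 3)), B), M) = Add(Mul(Add(3, -6, Mul(2, Pow(-6, 2))), -447), 16) = Add(Mul(Add(3, -6, Mul(2, 36)), -447), 16) = Add(Mul(Add(3, -6, 72), -447), 16) = Add(Mul(69, -447), 16) = Add(-30843, 16) = -30827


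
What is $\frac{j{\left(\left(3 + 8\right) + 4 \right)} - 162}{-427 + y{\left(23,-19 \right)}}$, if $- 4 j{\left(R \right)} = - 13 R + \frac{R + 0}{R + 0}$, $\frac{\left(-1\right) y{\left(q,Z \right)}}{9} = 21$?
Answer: $\frac{227}{1232} \approx 0.18425$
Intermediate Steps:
$y{\left(q,Z \right)} = -189$ ($y{\left(q,Z \right)} = \left(-9\right) 21 = -189$)
$j{\left(R \right)} = - \frac{1}{4} + \frac{13 R}{4}$ ($j{\left(R \right)} = - \frac{- 13 R + \frac{R + 0}{R + 0}}{4} = - \frac{- 13 R + \frac{R}{R}}{4} = - \frac{- 13 R + 1}{4} = - \frac{1 - 13 R}{4} = - \frac{1}{4} + \frac{13 R}{4}$)
$\frac{j{\left(\left(3 + 8\right) + 4 \right)} - 162}{-427 + y{\left(23,-19 \right)}} = \frac{\left(- \frac{1}{4} + \frac{13 \left(\left(3 + 8\right) + 4\right)}{4}\right) - 162}{-427 - 189} = \frac{\left(- \frac{1}{4} + \frac{13 \left(11 + 4\right)}{4}\right) - 162}{-616} = \left(\left(- \frac{1}{4} + \frac{13}{4} \cdot 15\right) - 162\right) \left(- \frac{1}{616}\right) = \left(\left(- \frac{1}{4} + \frac{195}{4}\right) - 162\right) \left(- \frac{1}{616}\right) = \left(\frac{97}{2} - 162\right) \left(- \frac{1}{616}\right) = \left(- \frac{227}{2}\right) \left(- \frac{1}{616}\right) = \frac{227}{1232}$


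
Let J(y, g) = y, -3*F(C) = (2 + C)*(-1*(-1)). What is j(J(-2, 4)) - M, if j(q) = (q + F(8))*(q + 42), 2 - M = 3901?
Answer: 11057/3 ≈ 3685.7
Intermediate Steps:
F(C) = -⅔ - C/3 (F(C) = -(2 + C)*(-1*(-1))/3 = -(2 + C)/3 = -⅔ - C/3)
M = -3899 (M = 2 - 1*3901 = 2 - 3901 = -3899)
j(q) = (42 + q)*(-10/3 + q) (j(q) = (q + (-⅔ - ⅓*8))*(q + 42) = (q + (-⅔ - 8/3))*(42 + q) = (q - 10/3)*(42 + q) = (-10/3 + q)*(42 + q) = (42 + q)*(-10/3 + q))
j(J(-2, 4)) - M = (-140 + (-2)² + (116/3)*(-2)) - 1*(-3899) = (-140 + 4 - 232/3) + 3899 = -640/3 + 3899 = 11057/3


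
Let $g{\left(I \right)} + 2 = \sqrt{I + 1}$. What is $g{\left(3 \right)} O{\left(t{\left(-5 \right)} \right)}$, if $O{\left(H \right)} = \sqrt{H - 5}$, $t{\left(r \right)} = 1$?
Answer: $0$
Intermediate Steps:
$g{\left(I \right)} = -2 + \sqrt{1 + I}$ ($g{\left(I \right)} = -2 + \sqrt{I + 1} = -2 + \sqrt{1 + I}$)
$O{\left(H \right)} = \sqrt{-5 + H}$
$g{\left(3 \right)} O{\left(t{\left(-5 \right)} \right)} = \left(-2 + \sqrt{1 + 3}\right) \sqrt{-5 + 1} = \left(-2 + \sqrt{4}\right) \sqrt{-4} = \left(-2 + 2\right) 2 i = 0 \cdot 2 i = 0$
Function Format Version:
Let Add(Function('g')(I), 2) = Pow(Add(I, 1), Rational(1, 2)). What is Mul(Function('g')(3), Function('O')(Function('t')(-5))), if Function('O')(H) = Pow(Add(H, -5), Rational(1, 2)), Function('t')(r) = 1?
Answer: 0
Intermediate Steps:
Function('g')(I) = Add(-2, Pow(Add(1, I), Rational(1, 2))) (Function('g')(I) = Add(-2, Pow(Add(I, 1), Rational(1, 2))) = Add(-2, Pow(Add(1, I), Rational(1, 2))))
Function('O')(H) = Pow(Add(-5, H), Rational(1, 2))
Mul(Function('g')(3), Function('O')(Function('t')(-5))) = Mul(Add(-2, Pow(Add(1, 3), Rational(1, 2))), Pow(Add(-5, 1), Rational(1, 2))) = Mul(Add(-2, Pow(4, Rational(1, 2))), Pow(-4, Rational(1, 2))) = Mul(Add(-2, 2), Mul(2, I)) = Mul(0, Mul(2, I)) = 0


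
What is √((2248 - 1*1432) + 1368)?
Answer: 2*√546 ≈ 46.733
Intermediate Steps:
√((2248 - 1*1432) + 1368) = √((2248 - 1432) + 1368) = √(816 + 1368) = √2184 = 2*√546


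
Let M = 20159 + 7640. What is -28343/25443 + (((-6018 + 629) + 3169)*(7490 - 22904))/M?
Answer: 869848145383/707289957 ≈ 1229.8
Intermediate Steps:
M = 27799
-28343/25443 + (((-6018 + 629) + 3169)*(7490 - 22904))/M = -28343/25443 + (((-6018 + 629) + 3169)*(7490 - 22904))/27799 = -28343*1/25443 + ((-5389 + 3169)*(-15414))*(1/27799) = -28343/25443 - 2220*(-15414)*(1/27799) = -28343/25443 + 34219080*(1/27799) = -28343/25443 + 34219080/27799 = 869848145383/707289957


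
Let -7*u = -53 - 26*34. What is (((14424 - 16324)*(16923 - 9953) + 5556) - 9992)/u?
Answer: -92732052/937 ≈ -98967.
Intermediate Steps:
u = 937/7 (u = -(-53 - 26*34)/7 = -(-53 - 884)/7 = -1/7*(-937) = 937/7 ≈ 133.86)
(((14424 - 16324)*(16923 - 9953) + 5556) - 9992)/u = (((14424 - 16324)*(16923 - 9953) + 5556) - 9992)/(937/7) = ((-1900*6970 + 5556) - 9992)*(7/937) = ((-13243000 + 5556) - 9992)*(7/937) = (-13237444 - 9992)*(7/937) = -13247436*7/937 = -92732052/937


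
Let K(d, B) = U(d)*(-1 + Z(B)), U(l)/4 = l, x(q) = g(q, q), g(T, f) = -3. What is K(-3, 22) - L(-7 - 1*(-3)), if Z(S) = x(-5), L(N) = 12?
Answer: 36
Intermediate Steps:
x(q) = -3
U(l) = 4*l
Z(S) = -3
K(d, B) = -16*d (K(d, B) = (4*d)*(-1 - 3) = (4*d)*(-4) = -16*d)
K(-3, 22) - L(-7 - 1*(-3)) = -16*(-3) - 1*12 = 48 - 12 = 36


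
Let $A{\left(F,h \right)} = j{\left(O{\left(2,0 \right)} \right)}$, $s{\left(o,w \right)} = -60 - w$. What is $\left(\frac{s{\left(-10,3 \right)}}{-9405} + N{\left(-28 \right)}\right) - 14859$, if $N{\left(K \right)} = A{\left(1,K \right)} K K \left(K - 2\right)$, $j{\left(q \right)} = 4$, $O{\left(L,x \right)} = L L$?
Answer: $- \frac{113841248}{1045} \approx -1.0894 \cdot 10^{5}$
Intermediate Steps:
$O{\left(L,x \right)} = L^{2}$
$A{\left(F,h \right)} = 4$
$N{\left(K \right)} = 4 K^{2} \left(-2 + K\right)$ ($N{\left(K \right)} = 4 K K \left(K - 2\right) = 4 K^{2} \left(K - 2\right) = 4 K^{2} \left(-2 + K\right)$)
$\left(\frac{s{\left(-10,3 \right)}}{-9405} + N{\left(-28 \right)}\right) - 14859 = \left(\frac{-60 - 3}{-9405} + 4 \left(-28\right)^{2} \left(-2 - 28\right)\right) - 14859 = \left(\left(-60 - 3\right) \left(- \frac{1}{9405}\right) + 4 \cdot 784 \left(-30\right)\right) - 14859 = \left(\left(-63\right) \left(- \frac{1}{9405}\right) - 94080\right) - 14859 = \left(\frac{7}{1045} - 94080\right) - 14859 = - \frac{98313593}{1045} - 14859 = - \frac{113841248}{1045}$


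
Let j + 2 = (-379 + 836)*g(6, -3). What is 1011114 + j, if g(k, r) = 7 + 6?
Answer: 1017053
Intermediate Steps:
g(k, r) = 13
j = 5939 (j = -2 + (-379 + 836)*13 = -2 + 457*13 = -2 + 5941 = 5939)
1011114 + j = 1011114 + 5939 = 1017053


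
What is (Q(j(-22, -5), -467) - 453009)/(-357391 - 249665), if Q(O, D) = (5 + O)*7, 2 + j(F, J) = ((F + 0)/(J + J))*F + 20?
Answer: 1132967/1517640 ≈ 0.74653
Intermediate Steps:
j(F, J) = 18 + F**2/(2*J) (j(F, J) = -2 + (((F + 0)/(J + J))*F + 20) = -2 + ((F/((2*J)))*F + 20) = -2 + ((F*(1/(2*J)))*F + 20) = -2 + ((F/(2*J))*F + 20) = -2 + (F**2/(2*J) + 20) = -2 + (20 + F**2/(2*J)) = 18 + F**2/(2*J))
Q(O, D) = 35 + 7*O
(Q(j(-22, -5), -467) - 453009)/(-357391 - 249665) = ((35 + 7*(18 + (1/2)*(-22)**2/(-5))) - 453009)/(-357391 - 249665) = ((35 + 7*(18 + (1/2)*484*(-1/5))) - 453009)/(-607056) = ((35 + 7*(18 - 242/5)) - 453009)*(-1/607056) = ((35 + 7*(-152/5)) - 453009)*(-1/607056) = ((35 - 1064/5) - 453009)*(-1/607056) = (-889/5 - 453009)*(-1/607056) = -2265934/5*(-1/607056) = 1132967/1517640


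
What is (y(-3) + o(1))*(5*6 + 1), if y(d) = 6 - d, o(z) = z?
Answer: 310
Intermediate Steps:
(y(-3) + o(1))*(5*6 + 1) = ((6 - 1*(-3)) + 1)*(5*6 + 1) = ((6 + 3) + 1)*(30 + 1) = (9 + 1)*31 = 10*31 = 310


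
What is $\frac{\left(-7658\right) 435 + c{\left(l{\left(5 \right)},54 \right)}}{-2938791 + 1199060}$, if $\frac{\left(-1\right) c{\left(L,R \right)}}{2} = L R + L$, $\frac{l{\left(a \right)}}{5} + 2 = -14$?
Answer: $\frac{3322430}{1739731} \approx 1.9097$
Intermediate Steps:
$l{\left(a \right)} = -80$ ($l{\left(a \right)} = -10 + 5 \left(-14\right) = -10 - 70 = -80$)
$c{\left(L,R \right)} = - 2 L - 2 L R$ ($c{\left(L,R \right)} = - 2 \left(L R + L\right) = - 2 \left(L + L R\right) = - 2 L - 2 L R$)
$\frac{\left(-7658\right) 435 + c{\left(l{\left(5 \right)},54 \right)}}{-2938791 + 1199060} = \frac{\left(-7658\right) 435 - - 160 \left(1 + 54\right)}{-2938791 + 1199060} = \frac{-3331230 - \left(-160\right) 55}{-1739731} = \left(-3331230 + 8800\right) \left(- \frac{1}{1739731}\right) = \left(-3322430\right) \left(- \frac{1}{1739731}\right) = \frac{3322430}{1739731}$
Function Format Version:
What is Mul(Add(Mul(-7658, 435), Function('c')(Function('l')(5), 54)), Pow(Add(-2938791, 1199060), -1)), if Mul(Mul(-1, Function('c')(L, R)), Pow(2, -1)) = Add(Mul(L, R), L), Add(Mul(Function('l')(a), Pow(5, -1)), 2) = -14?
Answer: Rational(3322430, 1739731) ≈ 1.9097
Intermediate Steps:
Function('l')(a) = -80 (Function('l')(a) = Add(-10, Mul(5, -14)) = Add(-10, -70) = -80)
Function('c')(L, R) = Add(Mul(-2, L), Mul(-2, L, R)) (Function('c')(L, R) = Mul(-2, Add(Mul(L, R), L)) = Mul(-2, Add(L, Mul(L, R))) = Add(Mul(-2, L), Mul(-2, L, R)))
Mul(Add(Mul(-7658, 435), Function('c')(Function('l')(5), 54)), Pow(Add(-2938791, 1199060), -1)) = Mul(Add(Mul(-7658, 435), Mul(-2, -80, Add(1, 54))), Pow(Add(-2938791, 1199060), -1)) = Mul(Add(-3331230, Mul(-2, -80, 55)), Pow(-1739731, -1)) = Mul(Add(-3331230, 8800), Rational(-1, 1739731)) = Mul(-3322430, Rational(-1, 1739731)) = Rational(3322430, 1739731)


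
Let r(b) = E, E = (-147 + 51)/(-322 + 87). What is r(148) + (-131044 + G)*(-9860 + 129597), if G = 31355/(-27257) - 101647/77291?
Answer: -7768345402413822386788/495079384945 ≈ -1.5691e+10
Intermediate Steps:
E = 96/235 (E = -96/(-235) = -96*(-1/235) = 96/235 ≈ 0.40851)
r(b) = 96/235
G = -5194051584/2106720787 (G = 31355*(-1/27257) - 101647*1/77291 = -31355/27257 - 101647/77291 = -5194051584/2106720787 ≈ -2.4655)
r(148) + (-131044 + G)*(-9860 + 129597) = 96/235 + (-131044 - 5194051584/2106720787)*(-9860 + 129597) = 96/235 - 276078312863212/2106720787*119737 = 96/235 - 33056788947302415244/2106720787 = -7768345402413822386788/495079384945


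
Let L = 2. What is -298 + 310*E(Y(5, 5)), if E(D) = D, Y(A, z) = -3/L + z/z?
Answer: -453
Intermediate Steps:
Y(A, z) = -½ (Y(A, z) = -3/2 + z/z = -3*½ + 1 = -3/2 + 1 = -½)
-298 + 310*E(Y(5, 5)) = -298 + 310*(-½) = -298 - 155 = -453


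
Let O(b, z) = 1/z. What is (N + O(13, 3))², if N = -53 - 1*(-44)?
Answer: 676/9 ≈ 75.111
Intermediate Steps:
N = -9 (N = -53 + 44 = -9)
(N + O(13, 3))² = (-9 + 1/3)² = (-9 + ⅓)² = (-26/3)² = 676/9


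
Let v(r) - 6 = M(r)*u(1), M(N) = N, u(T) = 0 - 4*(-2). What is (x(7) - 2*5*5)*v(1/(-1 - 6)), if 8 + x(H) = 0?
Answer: -1972/7 ≈ -281.71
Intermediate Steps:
x(H) = -8 (x(H) = -8 + 0 = -8)
u(T) = 8 (u(T) = 0 + 8 = 8)
v(r) = 6 + 8*r (v(r) = 6 + r*8 = 6 + 8*r)
(x(7) - 2*5*5)*v(1/(-1 - 6)) = (-8 - 2*5*5)*(6 + 8/(-1 - 6)) = (-8 - 10*5)*(6 + 8/(-7)) = (-8 - 50)*(6 + 8*(-1/7)) = -58*(6 - 8/7) = -58*34/7 = -1972/7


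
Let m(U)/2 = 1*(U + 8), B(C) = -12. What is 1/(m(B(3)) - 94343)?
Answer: -1/94351 ≈ -1.0599e-5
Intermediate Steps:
m(U) = 16 + 2*U (m(U) = 2*(1*(U + 8)) = 2*(1*(8 + U)) = 2*(8 + U) = 16 + 2*U)
1/(m(B(3)) - 94343) = 1/((16 + 2*(-12)) - 94343) = 1/((16 - 24) - 94343) = 1/(-8 - 94343) = 1/(-94351) = -1/94351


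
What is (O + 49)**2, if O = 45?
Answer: 8836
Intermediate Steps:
(O + 49)**2 = (45 + 49)**2 = 94**2 = 8836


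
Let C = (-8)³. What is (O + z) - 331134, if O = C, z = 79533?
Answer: -252113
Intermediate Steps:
C = -512
O = -512
(O + z) - 331134 = (-512 + 79533) - 331134 = 79021 - 331134 = -252113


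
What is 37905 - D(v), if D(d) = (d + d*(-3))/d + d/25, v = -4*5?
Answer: 189539/5 ≈ 37908.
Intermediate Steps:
v = -20
D(d) = -2 + d/25 (D(d) = (d - 3*d)/d + d*(1/25) = (-2*d)/d + d/25 = -2 + d/25)
37905 - D(v) = 37905 - (-2 + (1/25)*(-20)) = 37905 - (-2 - ⅘) = 37905 - 1*(-14/5) = 37905 + 14/5 = 189539/5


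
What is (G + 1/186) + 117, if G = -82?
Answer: 6511/186 ≈ 35.005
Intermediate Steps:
(G + 1/186) + 117 = (-82 + 1/186) + 117 = -15251/186 + 117 = 6511/186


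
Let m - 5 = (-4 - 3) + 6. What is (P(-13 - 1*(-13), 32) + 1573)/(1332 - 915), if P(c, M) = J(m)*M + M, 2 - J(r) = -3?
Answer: 1765/417 ≈ 4.2326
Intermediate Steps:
m = 4 (m = 5 + ((-4 - 3) + 6) = 5 + (-7 + 6) = 5 - 1 = 4)
J(r) = 5 (J(r) = 2 - 1*(-3) = 2 + 3 = 5)
P(c, M) = 6*M (P(c, M) = 5*M + M = 6*M)
(P(-13 - 1*(-13), 32) + 1573)/(1332 - 915) = (6*32 + 1573)/(1332 - 915) = (192 + 1573)/417 = 1765*(1/417) = 1765/417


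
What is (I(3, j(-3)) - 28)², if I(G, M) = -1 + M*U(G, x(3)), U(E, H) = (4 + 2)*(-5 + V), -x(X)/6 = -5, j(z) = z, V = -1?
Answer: 6241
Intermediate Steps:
x(X) = 30 (x(X) = -6*(-5) = 30)
U(E, H) = -36 (U(E, H) = (4 + 2)*(-5 - 1) = 6*(-6) = -36)
I(G, M) = -1 - 36*M (I(G, M) = -1 + M*(-36) = -1 - 36*M)
(I(3, j(-3)) - 28)² = ((-1 - 36*(-3)) - 28)² = ((-1 + 108) - 28)² = (107 - 28)² = 79² = 6241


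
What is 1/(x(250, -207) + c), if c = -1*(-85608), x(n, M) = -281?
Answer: 1/85327 ≈ 1.1720e-5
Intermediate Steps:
c = 85608
1/(x(250, -207) + c) = 1/(-281 + 85608) = 1/85327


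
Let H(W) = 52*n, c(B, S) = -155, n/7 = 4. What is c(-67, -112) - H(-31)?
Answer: -1611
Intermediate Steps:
n = 28 (n = 7*4 = 28)
H(W) = 1456 (H(W) = 52*28 = 1456)
c(-67, -112) - H(-31) = -155 - 1*1456 = -155 - 1456 = -1611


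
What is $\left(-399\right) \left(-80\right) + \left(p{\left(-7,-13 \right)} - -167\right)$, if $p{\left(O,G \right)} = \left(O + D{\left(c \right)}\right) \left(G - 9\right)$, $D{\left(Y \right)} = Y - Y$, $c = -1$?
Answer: $32241$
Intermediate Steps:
$D{\left(Y \right)} = 0$
$p{\left(O,G \right)} = O \left(-9 + G\right)$ ($p{\left(O,G \right)} = \left(O + 0\right) \left(G - 9\right) = O \left(-9 + G\right)$)
$\left(-399\right) \left(-80\right) + \left(p{\left(-7,-13 \right)} - -167\right) = \left(-399\right) \left(-80\right) - \left(-167 + 7 \left(-9 - 13\right)\right) = 31920 + \left(\left(-7\right) \left(-22\right) + 167\right) = 31920 + \left(154 + 167\right) = 31920 + 321 = 32241$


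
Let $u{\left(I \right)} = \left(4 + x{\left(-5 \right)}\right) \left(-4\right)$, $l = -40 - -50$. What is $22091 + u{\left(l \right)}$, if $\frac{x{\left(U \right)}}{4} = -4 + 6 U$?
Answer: $22619$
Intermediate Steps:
$l = 10$ ($l = -40 + 50 = 10$)
$x{\left(U \right)} = -16 + 24 U$ ($x{\left(U \right)} = 4 \left(-4 + 6 U\right) = -16 + 24 U$)
$u{\left(I \right)} = 528$ ($u{\left(I \right)} = \left(4 + \left(-16 + 24 \left(-5\right)\right)\right) \left(-4\right) = \left(4 - 136\right) \left(-4\right) = \left(-132\right) \left(-4\right) = 528$)
$22091 + u{\left(l \right)} = 22091 + 528 = 22619$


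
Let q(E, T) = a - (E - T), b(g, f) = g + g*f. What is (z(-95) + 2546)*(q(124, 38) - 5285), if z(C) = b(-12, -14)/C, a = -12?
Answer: -1301146462/95 ≈ -1.3696e+7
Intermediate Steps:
b(g, f) = g + f*g
q(E, T) = -12 + T - E (q(E, T) = -12 - (E - T) = -12 + (T - E) = -12 + T - E)
z(C) = 156/C (z(C) = (-12*(1 - 14))/C = (-12*(-13))/C = 156/C)
(z(-95) + 2546)*(q(124, 38) - 5285) = (156/(-95) + 2546)*((-12 + 38 - 1*124) - 5285) = (156*(-1/95) + 2546)*((-12 + 38 - 124) - 5285) = (-156/95 + 2546)*(-98 - 5285) = (241714/95)*(-5383) = -1301146462/95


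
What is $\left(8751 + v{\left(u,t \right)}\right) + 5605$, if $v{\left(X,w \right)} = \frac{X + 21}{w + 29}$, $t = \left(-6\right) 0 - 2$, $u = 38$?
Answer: $\frac{387671}{27} \approx 14358.0$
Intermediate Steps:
$t = -2$ ($t = 0 - 2 = -2$)
$v{\left(X,w \right)} = \frac{21 + X}{29 + w}$
$\left(8751 + v{\left(u,t \right)}\right) + 5605 = \left(8751 + \frac{21 + 38}{29 - 2}\right) + 5605 = \left(8751 + \frac{1}{27} \cdot 59\right) + 5605 = \left(8751 + \frac{59}{27}\right) + 5605 = \frac{236336}{27} + 5605 = \frac{387671}{27}$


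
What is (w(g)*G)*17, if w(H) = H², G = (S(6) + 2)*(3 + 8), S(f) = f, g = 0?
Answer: 0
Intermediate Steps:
G = 88 (G = (6 + 2)*(3 + 8) = 8*11 = 88)
(w(g)*G)*17 = (0²*88)*17 = (0*88)*17 = 0*17 = 0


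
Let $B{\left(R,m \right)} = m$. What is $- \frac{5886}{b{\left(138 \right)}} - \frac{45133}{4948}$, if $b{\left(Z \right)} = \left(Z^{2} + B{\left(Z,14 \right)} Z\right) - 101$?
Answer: $- \frac{971275303}{103289500} \approx -9.4034$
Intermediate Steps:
$b{\left(Z \right)} = -101 + Z^{2} + 14 Z$ ($b{\left(Z \right)} = \left(Z^{2} + 14 Z\right) - 101 = -101 + Z^{2} + 14 Z$)
$- \frac{5886}{b{\left(138 \right)}} - \frac{45133}{4948} = - \frac{5886}{-101 + 138^{2} + 14 \cdot 138} - \frac{45133}{4948} = - \frac{5886}{-101 + 19044 + 1932} - \frac{45133}{4948} = - \frac{5886}{20875} - \frac{45133}{4948} = - \frac{971275303}{103289500}$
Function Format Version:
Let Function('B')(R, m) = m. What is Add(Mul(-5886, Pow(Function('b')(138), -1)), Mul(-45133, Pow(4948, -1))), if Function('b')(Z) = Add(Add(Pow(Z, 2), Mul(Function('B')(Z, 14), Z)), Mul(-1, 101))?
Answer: Rational(-971275303, 103289500) ≈ -9.4034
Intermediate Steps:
Function('b')(Z) = Add(-101, Pow(Z, 2), Mul(14, Z)) (Function('b')(Z) = Add(Add(Pow(Z, 2), Mul(14, Z)), Mul(-1, 101)) = Add(Add(Pow(Z, 2), Mul(14, Z)), -101) = Add(-101, Pow(Z, 2), Mul(14, Z)))
Add(Mul(-5886, Pow(Function('b')(138), -1)), Mul(-45133, Pow(4948, -1))) = Add(Mul(-5886, Pow(Add(-101, Pow(138, 2), Mul(14, 138)), -1)), Mul(-45133, Pow(4948, -1))) = Add(Mul(-5886, Pow(Add(-101, 19044, 1932), -1)), Mul(-45133, Rational(1, 4948))) = Add(Mul(-5886, Pow(20875, -1)), Rational(-45133, 4948)) = Add(Mul(-5886, Rational(1, 20875)), Rational(-45133, 4948)) = Add(Rational(-5886, 20875), Rational(-45133, 4948)) = Rational(-971275303, 103289500)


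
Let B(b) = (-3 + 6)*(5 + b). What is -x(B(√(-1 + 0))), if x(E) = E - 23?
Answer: 8 - 3*I ≈ 8.0 - 3.0*I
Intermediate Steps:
B(b) = 15 + 3*b (B(b) = 3*(5 + b) = 15 + 3*b)
x(E) = -23 + E
-x(B(√(-1 + 0))) = -(-23 + (15 + 3*√(-1 + 0))) = -(-23 + (15 + 3*√(-1))) = -(-23 + (15 + 3*I)) = -(-8 + 3*I) = 8 - 3*I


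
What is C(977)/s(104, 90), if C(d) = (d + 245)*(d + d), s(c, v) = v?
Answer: 1193894/45 ≈ 26531.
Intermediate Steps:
C(d) = 2*d*(245 + d) (C(d) = (245 + d)*(2*d) = 2*d*(245 + d))
C(977)/s(104, 90) = (2*977*(245 + 977))/90 = (2*977*1222)*(1/90) = 2387788*(1/90) = 1193894/45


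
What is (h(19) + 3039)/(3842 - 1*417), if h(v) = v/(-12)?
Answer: 36449/41100 ≈ 0.88684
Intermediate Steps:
h(v) = -v/12 (h(v) = v*(-1/12) = -v/12)
(h(19) + 3039)/(3842 - 1*417) = (-1/12*19 + 3039)/(3842 - 1*417) = (-19/12 + 3039)/(3842 - 417) = (36449/12)/3425 = (36449/12)*(1/3425) = 36449/41100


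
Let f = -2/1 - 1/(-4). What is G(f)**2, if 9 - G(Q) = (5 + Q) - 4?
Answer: 1521/16 ≈ 95.063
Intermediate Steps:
f = -7/4 (f = -2*1 - 1*(-1/4) = -2 + 1/4 = -7/4 ≈ -1.7500)
G(Q) = 8 - Q (G(Q) = 9 - ((5 + Q) - 4) = 9 - (1 + Q) = 9 + (-1 - Q) = 8 - Q)
G(f)**2 = (8 - 1*(-7/4))**2 = (8 + 7/4)**2 = (39/4)**2 = 1521/16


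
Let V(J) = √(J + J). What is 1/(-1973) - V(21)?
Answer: -1/1973 - √42 ≈ -6.4812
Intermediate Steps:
V(J) = √2*√J (V(J) = √(2*J) = √2*√J)
1/(-1973) - V(21) = 1/(-1973) - √2*√21 = -1/1973 - √42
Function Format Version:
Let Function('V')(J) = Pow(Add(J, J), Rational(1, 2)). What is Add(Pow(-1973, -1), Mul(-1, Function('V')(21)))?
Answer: Add(Rational(-1, 1973), Mul(-1, Pow(42, Rational(1, 2)))) ≈ -6.4812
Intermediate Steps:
Function('V')(J) = Mul(Pow(2, Rational(1, 2)), Pow(J, Rational(1, 2))) (Function('V')(J) = Pow(Mul(2, J), Rational(1, 2)) = Mul(Pow(2, Rational(1, 2)), Pow(J, Rational(1, 2))))
Add(Pow(-1973, -1), Mul(-1, Function('V')(21))) = Add(Pow(-1973, -1), Mul(-1, Mul(Pow(2, Rational(1, 2)), Pow(21, Rational(1, 2))))) = Add(Rational(-1, 1973), Mul(-1, Pow(42, Rational(1, 2))))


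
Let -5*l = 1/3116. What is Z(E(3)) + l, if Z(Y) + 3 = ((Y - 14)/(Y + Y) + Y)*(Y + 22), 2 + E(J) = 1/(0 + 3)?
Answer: 8227789/140220 ≈ 58.678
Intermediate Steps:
E(J) = -5/3 (E(J) = -2 + 1/(0 + 3) = -2 + 1/3 = -5/3)
Z(Y) = -3 + (22 + Y)*(Y + (-14 + Y)/(2*Y)) (Z(Y) = -3 + ((Y - 14)/(Y + Y) + Y)*(Y + 22) = -3 + ((-14 + Y)/((2*Y)) + Y)*(22 + Y) = -3 + ((-14 + Y)*(1/(2*Y)) + Y)*(22 + Y) = -3 + ((-14 + Y)/(2*Y) + Y)*(22 + Y) = -3 + (Y + (-14 + Y)/(2*Y))*(22 + Y) = -3 + (22 + Y)*(Y + (-14 + Y)/(2*Y)))
l = -1/15580 (l = -1/5/3116 = -1/5*1/3116 = -1/15580 ≈ -6.4185e-5)
Z(E(3)) + l = (1 + (-5/3)**2 - 154/(-5/3) + (45/2)*(-5/3)) - 1/15580 = (1 + 25/9 - 154*(-3/5) - 75/2) - 1/15580 = (1 + 25/9 + 462/5 - 75/2) - 1/15580 = 5281/90 - 1/15580 = 8227789/140220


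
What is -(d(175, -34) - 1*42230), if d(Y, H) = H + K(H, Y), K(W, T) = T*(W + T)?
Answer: 17589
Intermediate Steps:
K(W, T) = T*(T + W)
d(Y, H) = H + Y*(H + Y) (d(Y, H) = H + Y*(Y + H) = H + Y*(H + Y))
-(d(175, -34) - 1*42230) = -((-34 + 175*(-34 + 175)) - 1*42230) = -((-34 + 175*141) - 42230) = -((-34 + 24675) - 42230) = -(24641 - 42230) = -1*(-17589) = 17589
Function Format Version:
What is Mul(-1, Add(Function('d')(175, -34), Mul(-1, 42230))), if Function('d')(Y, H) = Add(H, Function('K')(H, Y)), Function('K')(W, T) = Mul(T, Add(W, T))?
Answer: 17589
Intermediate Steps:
Function('K')(W, T) = Mul(T, Add(T, W))
Function('d')(Y, H) = Add(H, Mul(Y, Add(H, Y))) (Function('d')(Y, H) = Add(H, Mul(Y, Add(Y, H))) = Add(H, Mul(Y, Add(H, Y))))
Mul(-1, Add(Function('d')(175, -34), Mul(-1, 42230))) = Mul(-1, Add(Add(-34, Mul(175, Add(-34, 175))), Mul(-1, 42230))) = Mul(-1, Add(Add(-34, Mul(175, 141)), -42230)) = Mul(-1, Add(Add(-34, 24675), -42230)) = Mul(-1, Add(24641, -42230)) = Mul(-1, -17589) = 17589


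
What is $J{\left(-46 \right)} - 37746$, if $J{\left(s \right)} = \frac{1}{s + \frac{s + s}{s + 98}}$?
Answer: $- \frac{23440279}{621} \approx -37746.0$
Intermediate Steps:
$J{\left(s \right)} = \frac{1}{s + \frac{2 s}{98 + s}}$
$J{\left(-46 \right)} - 37746 = \frac{98 - 46}{\left(-46\right) \left(100 - 46\right)} - 37746 = \left(- \frac{1}{46}\right) \frac{1}{54} \cdot 52 - 37746 = - \frac{13}{621} - 37746 = - \frac{23440279}{621}$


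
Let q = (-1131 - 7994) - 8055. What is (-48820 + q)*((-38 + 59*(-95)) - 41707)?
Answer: 3125100000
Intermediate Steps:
q = -17180 (q = -9125 - 8055 = -17180)
(-48820 + q)*((-38 + 59*(-95)) - 41707) = (-48820 - 17180)*((-38 + 59*(-95)) - 41707) = -66000*((-38 - 5605) - 41707) = -66000*(-5643 - 41707) = -66000*(-47350) = 3125100000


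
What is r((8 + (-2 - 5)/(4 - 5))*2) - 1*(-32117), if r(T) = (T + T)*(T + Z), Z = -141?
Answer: 25457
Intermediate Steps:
r(T) = 2*T*(-141 + T) (r(T) = (T + T)*(T - 141) = (2*T)*(-141 + T) = 2*T*(-141 + T))
r((8 + (-2 - 5)/(4 - 5))*2) - 1*(-32117) = 2*((8 + (-2 - 5)/(4 - 5))*2)*(-141 + (8 + (-2 - 5)/(4 - 5))*2) - 1*(-32117) = 2*((8 - 7/(-1))*2)*(-141 + (8 - 7/(-1))*2) + 32117 = 2*((8 - 7*(-1))*2)*(-141 + (8 - 7*(-1))*2) + 32117 = 2*((8 + 7)*2)*(-141 + (8 + 7)*2) + 32117 = 2*(15*2)*(-141 + 15*2) + 32117 = 2*30*(-141 + 30) + 32117 = 2*30*(-111) + 32117 = -6660 + 32117 = 25457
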